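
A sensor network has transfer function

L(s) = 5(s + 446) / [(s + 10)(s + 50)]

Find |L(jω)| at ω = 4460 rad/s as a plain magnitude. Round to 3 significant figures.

At s = jω = j4460:
zero (s+446): 446 + j4460 → |·| = √(446²+4460²) = √20090516 ≈ 4482.2, ∠ = arctan(4460/446) ≈ 84.29°
pole (s+10): 10 + j4460 → |·| = √(10²+4460²) = √19891700 ≈ 4460, ∠ = arctan(4460/10) ≈ 89.87°
pole (s+50): 50 + j4460 → |·| = √(50²+4460²) = √19894100 ≈ 4460.3, ∠ = arctan(4460/50) ≈ 89.36°
|L| = 5 · 4482.2 / 1.9893e+07 ≈ 0.0011266

0.00113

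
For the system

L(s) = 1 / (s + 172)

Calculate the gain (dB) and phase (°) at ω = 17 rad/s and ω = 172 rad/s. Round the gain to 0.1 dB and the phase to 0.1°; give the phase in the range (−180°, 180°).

At s = jω = j17:
pole (s+172): 172 + j17 → |·| = √(172²+17²) = √29873 ≈ 172.84, ∠ = arctan(17/172) ≈ 5.64°
|L| = 1 / 172.84 ≈ 0.0057857
Gain = 20 log₁₀(0.0057857) ≈ -44.75 dB
∠L = 0.00° − 5.64° = -5.64°

At s = jω = j172:
pole (s+172): 172 + j172 → |·| = √(172²+172²) = √59168 ≈ 243.24, ∠ = arctan(172/172) ≈ 45.00°
|L| = 1 / 243.24 ≈ 0.0041112
Gain = 20 log₁₀(0.0041112) ≈ -47.72 dB
∠L = 0.00° − 45.00° = -45.00°

ω = 17: -44.8 dB, -5.6°; ω = 172: -47.7 dB, -45.0°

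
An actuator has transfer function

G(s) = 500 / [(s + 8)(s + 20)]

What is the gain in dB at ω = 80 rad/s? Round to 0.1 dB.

At s = jω = j80:
pole (s+8): 8 + j80 → |·| = √(8²+80²) = √6464 ≈ 80.399, ∠ = arctan(80/8) ≈ 84.29°
pole (s+20): 20 + j80 → |·| = √(20²+80²) = √6800 ≈ 82.462, ∠ = arctan(80/20) ≈ 75.96°
|G| = 500 / 6629.9 ≈ 0.075416
Gain = 20 log₁₀(0.075416) ≈ -22.45 dB

-22.5 dB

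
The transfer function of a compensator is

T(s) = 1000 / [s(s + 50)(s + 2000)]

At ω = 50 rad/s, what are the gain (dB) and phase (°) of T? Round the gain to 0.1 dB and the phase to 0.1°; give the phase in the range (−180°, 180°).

-77.0 dB, -136.4°

At s = jω = j50:
pole (s+50): 50 + j50 → |·| = √(50²+50²) = √5000 ≈ 70.711, ∠ = arctan(50/50) ≈ 45.00°
pole (s+2000): 2000 + j50 → |·| = √(2000²+50²) = √4002500 ≈ 2000.6, ∠ = arctan(50/2000) ≈ 1.43°
pole at origin: |s| = 50, ∠ = 90.00° (in denominator)
|T| = 1000 / 7.0732e+06 ≈ 0.00014138
Gain = 20 log₁₀(0.00014138) ≈ -76.99 dB
∠T = 0.00° − 136.43° = -136.43°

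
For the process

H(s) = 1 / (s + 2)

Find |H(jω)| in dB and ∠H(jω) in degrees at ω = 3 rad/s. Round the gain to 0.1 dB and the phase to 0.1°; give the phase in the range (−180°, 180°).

At s = jω = j3:
pole (s+2): 2 + j3 → |·| = √(2²+3²) = √13 ≈ 3.6056, ∠ = arctan(3/2) ≈ 56.31°
|H| = 1 / 3.6056 ≈ 0.27735
Gain = 20 log₁₀(0.27735) ≈ -11.14 dB
∠H = 0.00° − 56.31° = -56.31°

-11.1 dB, -56.3°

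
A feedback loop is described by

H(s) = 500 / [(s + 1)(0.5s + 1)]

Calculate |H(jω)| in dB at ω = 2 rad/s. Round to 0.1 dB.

44.0 dB

At ω = 2 rad/s:
pole (1 + j2·1) = 1 + j2 → |·| ≈ 2.2361, ∠ ≈ 63.43°
pole (1 + j2·0.5) = 1 + j1 → |·| ≈ 1.4142, ∠ ≈ 45.00°
|H| = 500 · 1 / (2.2361 · 1.4142) ≈ 158.11
Gain = 20 log₁₀(158.11) ≈ 43.98 dB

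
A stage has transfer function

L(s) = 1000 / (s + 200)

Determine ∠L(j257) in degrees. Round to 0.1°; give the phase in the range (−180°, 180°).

-52.1°

Substitute s = j257:
Numerator: 1000 = 1000 + j0
Denominator: (j257) + 200 = 200 + j257
|N| = √(1000² + 0²) ≈ 1000, ∠N ≈ 0.00°
|D| = √(200² + 257²) ≈ 325.65, ∠D ≈ 52.11°
∠L = 0.00° − 52.11° = -52.11°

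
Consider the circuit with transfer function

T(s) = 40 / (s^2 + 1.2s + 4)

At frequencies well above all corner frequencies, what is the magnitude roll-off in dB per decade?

Each pole contributes −20 dB/decade at high frequency; each zero contributes +20 dB/decade.
Net: 0 zero(s) − 2 pole(s) → -40 dB/decade.

-40 dB/decade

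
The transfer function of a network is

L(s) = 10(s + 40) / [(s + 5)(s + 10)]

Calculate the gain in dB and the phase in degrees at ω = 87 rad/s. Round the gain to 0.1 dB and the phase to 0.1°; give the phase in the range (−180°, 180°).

At s = jω = j87:
zero (s+40): 40 + j87 → |·| = √(40²+87²) = √9169 ≈ 95.755, ∠ = arctan(87/40) ≈ 65.31°
pole (s+5): 5 + j87 → |·| = √(5²+87²) = √7594 ≈ 87.144, ∠ = arctan(87/5) ≈ 86.71°
pole (s+10): 10 + j87 → |·| = √(10²+87²) = √7669 ≈ 87.573, ∠ = arctan(87/10) ≈ 83.44°
|L| = 10 · 95.755 / 7631.5 ≈ 0.12547
Gain = 20 log₁₀(0.12547) ≈ -18.03 dB
∠L = 65.31° − 170.15° = -104.84°

-18.0 dB, -104.8°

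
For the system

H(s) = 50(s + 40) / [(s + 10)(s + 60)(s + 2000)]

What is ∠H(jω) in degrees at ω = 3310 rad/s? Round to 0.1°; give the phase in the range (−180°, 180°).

At s = jω = j3310:
zero (s+40): 40 + j3310 → |·| = √(40²+3310²) = √10957700 ≈ 3310.2, ∠ = arctan(3310/40) ≈ 89.31°
pole (s+10): 10 + j3310 → |·| = √(10²+3310²) = √10956200 ≈ 3310, ∠ = arctan(3310/10) ≈ 89.83°
pole (s+60): 60 + j3310 → |·| = √(60²+3310²) = √10959700 ≈ 3310.5, ∠ = arctan(3310/60) ≈ 88.96°
pole (s+2000): 2000 + j3310 → |·| = √(2000²+3310²) = √14956100 ≈ 3867.3, ∠ = arctan(3310/2000) ≈ 58.86°
∠H = 89.31° − 237.65° = -148.34°

-148.3°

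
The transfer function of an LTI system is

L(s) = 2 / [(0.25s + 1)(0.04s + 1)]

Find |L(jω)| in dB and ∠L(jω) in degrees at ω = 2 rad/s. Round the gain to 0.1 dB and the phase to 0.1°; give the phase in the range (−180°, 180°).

5.0 dB, -31.1°

At ω = 2 rad/s:
pole (1 + j2·0.25) = 1 + j0.5 → |·| ≈ 1.118, ∠ ≈ 26.57°
pole (1 + j2·0.04) = 1 + j0.08 → |·| ≈ 1.0032, ∠ ≈ 4.57°
|L| = 2 · 1 / (1.118 · 1.0032) ≈ 1.7832
Gain = 20 log₁₀(1.7832) ≈ 5.02 dB
∠L = (0°) − (26.57° + 4.57°) = -31.14°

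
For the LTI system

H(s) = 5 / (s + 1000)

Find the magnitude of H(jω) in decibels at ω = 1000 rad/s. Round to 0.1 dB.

At s = jω = j1000:
pole (s+1000): 1000 + j1000 → |·| = √(1000²+1000²) = √2000000 ≈ 1414.2, ∠ = arctan(1000/1000) ≈ 45.00°
|H| = 5 / 1414.2 ≈ 0.0035356
Gain = 20 log₁₀(0.0035356) ≈ -49.03 dB

-49.0 dB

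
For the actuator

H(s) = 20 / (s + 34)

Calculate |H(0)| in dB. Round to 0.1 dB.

-4.6 dB

H(0) = 20 / (34) ≈ 0.58824
20 log₁₀(0.58824) ≈ -4.61 dB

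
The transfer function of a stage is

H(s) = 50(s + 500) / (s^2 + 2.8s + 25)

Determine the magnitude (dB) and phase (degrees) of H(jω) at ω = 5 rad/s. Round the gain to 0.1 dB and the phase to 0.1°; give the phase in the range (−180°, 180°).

65.0 dB, -89.4°

At s = jω = j5:
zero (s+500): 500 + j5 → |·| = √(500²+5²) = √250025 ≈ 500.02, ∠ = arctan(5/500) ≈ 0.57°
quadratic: (j5)² + 2.8·j5 + 25 = 0 + j14 → |·| ≈ 14, ∠ ≈ 90.00°
|H| = 50 · 500.02 / 14 ≈ 1785.8
Gain = 20 log₁₀(1785.8) ≈ 65.04 dB
∠H = 0.57° − 90.00° = -89.43°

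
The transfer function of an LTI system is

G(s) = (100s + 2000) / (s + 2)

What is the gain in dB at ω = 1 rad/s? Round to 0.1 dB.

Substitute s = j1:
Numerator: 100(j1) + 2000 = 2000 + j100
Denominator: (j1) + 2 = 2 + j1
|N| = √(2000² + 100²) ≈ 2002.5, ∠N ≈ 2.86°
|D| = √(2² + 1²) ≈ 2.2361, ∠D ≈ 26.57°
|G| = 2002.5 / 2.2361 ≈ 895.53
Gain = 20 log₁₀(895.53) ≈ 59.04 dB

59.0 dB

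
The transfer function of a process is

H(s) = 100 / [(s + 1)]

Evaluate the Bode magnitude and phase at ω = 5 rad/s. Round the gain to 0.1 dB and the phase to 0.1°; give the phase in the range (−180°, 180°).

25.9 dB, -78.7°

At ω = 5 rad/s:
pole (1 + j5·1) = 1 + j5 → |·| ≈ 5.099, ∠ ≈ 78.69°
|H| = 100 · 1 / (5.099) ≈ 19.612
Gain = 20 log₁₀(19.612) ≈ 25.85 dB
∠H = (0°) − (78.69°) = -78.69°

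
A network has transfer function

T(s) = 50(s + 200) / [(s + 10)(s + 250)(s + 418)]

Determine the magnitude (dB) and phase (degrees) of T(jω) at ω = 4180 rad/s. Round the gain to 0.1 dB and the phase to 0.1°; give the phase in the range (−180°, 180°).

At s = jω = j4180:
zero (s+200): 200 + j4180 → |·| = √(200²+4180²) = √17512400 ≈ 4184.8, ∠ = arctan(4180/200) ≈ 87.26°
pole (s+10): 10 + j4180 → |·| = √(10²+4180²) = √17472500 ≈ 4180, ∠ = arctan(4180/10) ≈ 89.86°
pole (s+250): 250 + j4180 → |·| = √(250²+4180²) = √17534900 ≈ 4187.5, ∠ = arctan(4180/250) ≈ 86.58°
pole (s+418): 418 + j4180 → |·| = √(418²+4180²) = √17647124 ≈ 4200.8, ∠ = arctan(4180/418) ≈ 84.29°
|T| = 50 · 4184.8 / 7.353e+10 ≈ 2.8456e-06
Gain = 20 log₁₀(2.8456e-06) ≈ -110.92 dB
∠T = 87.26° − 260.73° = -173.47°

-110.9 dB, -173.5°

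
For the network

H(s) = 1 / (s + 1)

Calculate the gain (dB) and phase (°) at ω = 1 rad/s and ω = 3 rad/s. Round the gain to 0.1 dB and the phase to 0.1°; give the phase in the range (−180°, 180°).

ω = 1: -3.0 dB, -45.0°; ω = 3: -10.0 dB, -71.6°

Substitute s = j1:
Numerator: 1 = 1 + j0
Denominator: (j1) + 1 = 1 + j1
|N| = √(1² + 0²) ≈ 1, ∠N ≈ 0.00°
|D| = √(1² + 1²) ≈ 1.4142, ∠D ≈ 45.00°
|H| = 1 / 1.4142 ≈ 0.70711
Gain = 20 log₁₀(0.70711) ≈ -3.01 dB
∠H = 0.00° − 45.00° = -45.00°

Substitute s = j3:
Numerator: 1 = 1 + j0
Denominator: (j3) + 1 = 1 + j3
|N| = √(1² + 0²) ≈ 1, ∠N ≈ 0.00°
|D| = √(1² + 3²) ≈ 3.1623, ∠D ≈ 71.57°
|H| = 1 / 3.1623 ≈ 0.31623
Gain = 20 log₁₀(0.31623) ≈ -10.00 dB
∠H = 0.00° − 71.57° = -71.57°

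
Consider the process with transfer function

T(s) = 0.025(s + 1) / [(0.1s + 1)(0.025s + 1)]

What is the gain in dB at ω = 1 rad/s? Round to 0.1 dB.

At ω = 1 rad/s:
zero (1 + j1·1) = 1 + j1 → |·| ≈ 1.4142, ∠ ≈ 45.00°
pole (1 + j1·0.1) = 1 + j0.1 → |·| ≈ 1.005, ∠ ≈ 5.71°
pole (1 + j1·0.025) = 1 + j0.025 → |·| ≈ 1.0003, ∠ ≈ 1.43°
|T| = 0.025 · 1.4142 / (1.005 · 1.0003) ≈ 0.035169
Gain = 20 log₁₀(0.035169) ≈ -29.08 dB

-29.1 dB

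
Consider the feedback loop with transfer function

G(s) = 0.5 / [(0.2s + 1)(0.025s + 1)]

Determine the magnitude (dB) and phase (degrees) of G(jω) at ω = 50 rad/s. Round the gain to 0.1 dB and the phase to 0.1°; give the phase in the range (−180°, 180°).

-30.2 dB, -135.6°

At ω = 50 rad/s:
pole (1 + j50·0.2) = 1 + j10 → |·| ≈ 10.05, ∠ ≈ 84.29°
pole (1 + j50·0.025) = 1 + j1.25 → |·| ≈ 1.6008, ∠ ≈ 51.34°
|G| = 0.5 · 1 / (10.05 · 1.6008) ≈ 0.031079
Gain = 20 log₁₀(0.031079) ≈ -30.15 dB
∠G = (0°) − (84.29° + 51.34°) = -135.63°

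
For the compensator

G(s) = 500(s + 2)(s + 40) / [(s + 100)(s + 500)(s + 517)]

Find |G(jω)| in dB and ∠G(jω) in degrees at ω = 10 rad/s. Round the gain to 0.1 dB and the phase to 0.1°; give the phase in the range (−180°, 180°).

At s = jω = j10:
zero (s+2): 2 + j10 → |·| = √(2²+10²) = √104 ≈ 10.198, ∠ = arctan(10/2) ≈ 78.69°
zero (s+40): 40 + j10 → |·| = √(40²+10²) = √1700 ≈ 41.231, ∠ = arctan(10/40) ≈ 14.04°
pole (s+100): 100 + j10 → |·| = √(100²+10²) = √10100 ≈ 100.5, ∠ = arctan(10/100) ≈ 5.71°
pole (s+500): 500 + j10 → |·| = √(500²+10²) = √250100 ≈ 500.1, ∠ = arctan(10/500) ≈ 1.15°
pole (s+517): 517 + j10 → |·| = √(517²+10²) = √267389 ≈ 517.1, ∠ = arctan(10/517) ≈ 1.11°
|G| = 500 · 420.47 / 2.5989e+07 ≈ 0.0080894
Gain = 20 log₁₀(0.0080894) ≈ -41.84 dB
∠G = 92.73° − 7.97° = 84.76°

-41.8 dB, 84.8°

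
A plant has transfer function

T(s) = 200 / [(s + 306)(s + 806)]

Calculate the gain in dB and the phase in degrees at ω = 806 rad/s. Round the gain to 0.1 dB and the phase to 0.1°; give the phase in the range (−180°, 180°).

At s = jω = j806:
pole (s+306): 306 + j806 → |·| = √(306²+806²) = √743272 ≈ 862.13, ∠ = arctan(806/306) ≈ 69.21°
pole (s+806): 806 + j806 → |·| = √(806²+806²) = √1299272 ≈ 1139.9, ∠ = arctan(806/806) ≈ 45.00°
|T| = 200 / 9.8274e+05 ≈ 0.00020351
Gain = 20 log₁₀(0.00020351) ≈ -73.83 dB
∠T = 0.00° − 114.21° = -114.21°

-73.8 dB, -114.2°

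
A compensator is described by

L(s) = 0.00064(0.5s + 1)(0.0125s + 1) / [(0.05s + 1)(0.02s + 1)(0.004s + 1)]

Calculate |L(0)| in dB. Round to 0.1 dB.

-63.9 dB

L(0) = 0.00064 · 1 / 1 = 0.00064
20 log₁₀(0.00064) ≈ -63.88 dB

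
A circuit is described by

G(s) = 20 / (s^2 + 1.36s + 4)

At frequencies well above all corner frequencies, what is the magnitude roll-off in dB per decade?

Each pole contributes −20 dB/decade at high frequency; each zero contributes +20 dB/decade.
Net: 0 zero(s) − 2 pole(s) → -40 dB/decade.

-40 dB/decade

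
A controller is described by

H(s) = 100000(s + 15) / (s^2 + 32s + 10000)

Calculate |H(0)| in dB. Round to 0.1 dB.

H(0) = 100000·15 / 10000 = 150
20 log₁₀(150) ≈ 43.52 dB

43.5 dB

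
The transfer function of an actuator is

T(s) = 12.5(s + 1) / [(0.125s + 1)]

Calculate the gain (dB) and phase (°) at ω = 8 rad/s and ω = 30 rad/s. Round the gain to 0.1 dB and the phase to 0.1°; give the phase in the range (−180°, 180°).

At ω = 8 rad/s:
zero (1 + j8·1) = 1 + j8 → |·| ≈ 8.0623, ∠ ≈ 82.87°
pole (1 + j8·0.125) = 1 + j1 → |·| ≈ 1.4142, ∠ ≈ 45.00°
|T| = 12.5 · 8.0623 / (1.4142) ≈ 71.262
Gain = 20 log₁₀(71.262) ≈ 37.06 dB
∠T = (82.87°) − (45.00°) = 37.87°

At ω = 30 rad/s:
zero (1 + j30·1) = 1 + j30 → |·| ≈ 30.017, ∠ ≈ 88.09°
pole (1 + j30·0.125) = 1 + j3.75 → |·| ≈ 3.881, ∠ ≈ 75.07°
|T| = 12.5 · 30.017 / (3.881) ≈ 96.679
Gain = 20 log₁₀(96.679) ≈ 39.71 dB
∠T = (88.09°) − (75.07°) = 13.02°

ω = 8: 37.1 dB, 37.9°; ω = 30: 39.7 dB, 13.0°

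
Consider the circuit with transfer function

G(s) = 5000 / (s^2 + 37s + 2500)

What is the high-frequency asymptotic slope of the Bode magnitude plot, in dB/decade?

-40 dB/decade

Each pole contributes −20 dB/decade at high frequency; each zero contributes +20 dB/decade.
Net: 0 zero(s) − 2 pole(s) → -40 dB/decade.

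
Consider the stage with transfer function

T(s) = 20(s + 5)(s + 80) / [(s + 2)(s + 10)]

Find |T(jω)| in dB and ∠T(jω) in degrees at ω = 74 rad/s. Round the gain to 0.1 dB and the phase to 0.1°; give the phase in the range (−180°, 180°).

At s = jω = j74:
zero (s+5): 5 + j74 → |·| = √(5²+74²) = √5501 ≈ 74.169, ∠ = arctan(74/5) ≈ 86.13°
zero (s+80): 80 + j74 → |·| = √(80²+74²) = √11876 ≈ 108.98, ∠ = arctan(74/80) ≈ 42.77°
pole (s+2): 2 + j74 → |·| = √(2²+74²) = √5480 ≈ 74.027, ∠ = arctan(74/2) ≈ 88.45°
pole (s+10): 10 + j74 → |·| = √(10²+74²) = √5576 ≈ 74.673, ∠ = arctan(74/10) ≈ 82.30°
|T| = 20 · 8082.9 / 5527.8 ≈ 29.245
Gain = 20 log₁₀(29.245) ≈ 29.32 dB
∠T = 128.90° − 170.75° = -41.85°

29.3 dB, -41.9°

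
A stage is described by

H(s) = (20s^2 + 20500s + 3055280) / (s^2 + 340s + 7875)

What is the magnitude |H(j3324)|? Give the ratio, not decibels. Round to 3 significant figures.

Substitute s = j3324:
Numerator: 20(j3324)^2 + 20500(j3324) + 3055280 = -217924240 + j68142000
Denominator: (j3324)^2 + 340(j3324) + 7875 = -11041101 + j1130160
|N| = √(217924240² + 68142000²) ≈ 2.2833e+08, ∠N ≈ 162.64°
|D| = √(11041101² + 1130160²) ≈ 1.1099e+07, ∠D ≈ 174.16°
|H| = 2.2833e+08 / 1.1099e+07 ≈ 20.572

20.6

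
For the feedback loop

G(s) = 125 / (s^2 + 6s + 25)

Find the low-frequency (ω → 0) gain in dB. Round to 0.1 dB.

14.0 dB

G(0) = 125 / 25 = 5
20 log₁₀(5) ≈ 13.98 dB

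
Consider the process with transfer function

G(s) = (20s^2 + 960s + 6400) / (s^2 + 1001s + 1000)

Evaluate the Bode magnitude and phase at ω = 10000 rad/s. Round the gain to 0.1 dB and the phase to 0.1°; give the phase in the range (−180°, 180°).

26.0 dB, 5.4°

Substitute s = j10000:
Numerator: 20(j10000)^2 + 960(j10000) + 6400 = -1999993600 + j9600000
Denominator: (j10000)^2 + 1001(j10000) + 1000 = -99999000 + j10010000
|N| = √(1999993600² + 9600000²) ≈ 2e+09, ∠N ≈ 179.72°
|D| = √(99999000² + 10010000²) ≈ 1.005e+08, ∠D ≈ 174.28°
|G| = 2e+09 / 1.005e+08 ≈ 19.9
Gain = 20 log₁₀(19.9) ≈ 25.98 dB
∠G = 179.72° − 174.28° = 5.44°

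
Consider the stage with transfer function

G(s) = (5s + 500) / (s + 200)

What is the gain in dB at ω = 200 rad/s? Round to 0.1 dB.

Substitute s = j200:
Numerator: 5(j200) + 500 = 500 + j1000
Denominator: (j200) + 200 = 200 + j200
|N| = √(500² + 1000²) ≈ 1118, ∠N ≈ 63.43°
|D| = √(200² + 200²) ≈ 282.84, ∠D ≈ 45.00°
|G| = 1118 / 282.84 ≈ 3.9528
Gain = 20 log₁₀(3.9528) ≈ 11.94 dB

11.9 dB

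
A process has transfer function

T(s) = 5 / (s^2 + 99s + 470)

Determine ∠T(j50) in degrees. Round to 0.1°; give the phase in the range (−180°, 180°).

-112.3°

Substitute s = j50:
Numerator: 5 = 5 + j0
Denominator: (j50)^2 + 99(j50) + 470 = -2030 + j4950
|N| = √(5² + 0²) ≈ 5, ∠N ≈ 0.00°
|D| = √(2030² + 4950²) ≈ 5350.1, ∠D ≈ 112.30°
∠T = 0.00° − 112.30° = -112.30°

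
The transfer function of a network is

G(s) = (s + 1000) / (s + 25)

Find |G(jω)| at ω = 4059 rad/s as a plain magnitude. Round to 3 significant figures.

1.03

At s = jω = j4059:
zero (s+1000): 1000 + j4059 → |·| = √(1000²+4059²) = √17475481 ≈ 4180.4, ∠ = arctan(4059/1000) ≈ 76.16°
pole (s+25): 25 + j4059 → |·| = √(25²+4059²) = √16476106 ≈ 4059.1, ∠ = arctan(4059/25) ≈ 89.65°
|G| = 1 · 4180.4 / 4059.1 ≈ 1.0299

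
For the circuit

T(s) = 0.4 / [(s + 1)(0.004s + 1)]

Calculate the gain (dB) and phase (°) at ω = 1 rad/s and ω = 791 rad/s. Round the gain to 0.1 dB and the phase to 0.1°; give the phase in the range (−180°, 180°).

ω = 1: -11.0 dB, -45.2°; ω = 791: -76.3 dB, -162.4°

At ω = 1 rad/s:
pole (1 + j1·1) = 1 + j1 → |·| ≈ 1.4142, ∠ ≈ 45.00°
pole (1 + j1·0.004) = 1 + j0.004 → |·| ≈ 1, ∠ ≈ 0.23°
|T| = 0.4 · 1 / (1.4142 · 1) ≈ 0.28285
Gain = 20 log₁₀(0.28285) ≈ -10.97 dB
∠T = (0°) − (45.00° + 0.23°) = -45.23°

At ω = 791 rad/s:
pole (1 + j791·1) = 1 + j791 → |·| ≈ 791, ∠ ≈ 89.93°
pole (1 + j791·0.004) = 1 + j3.164 → |·| ≈ 3.3183, ∠ ≈ 72.46°
|T| = 0.4 · 1 / (791 · 3.3183) ≈ 0.00015239
Gain = 20 log₁₀(0.00015239) ≈ -76.34 dB
∠T = (0°) − (89.93° + 72.46°) = -162.39°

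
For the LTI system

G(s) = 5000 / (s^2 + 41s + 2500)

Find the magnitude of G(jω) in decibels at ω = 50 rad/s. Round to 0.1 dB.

At s = jω = j50:
quadratic: (j50)² + 41·j50 + 2500 = 0 + j2050 → |·| ≈ 2050, ∠ ≈ 90.00°
|G| = 5000 / 2050 ≈ 2.439
Gain = 20 log₁₀(2.439) ≈ 7.74 dB

7.7 dB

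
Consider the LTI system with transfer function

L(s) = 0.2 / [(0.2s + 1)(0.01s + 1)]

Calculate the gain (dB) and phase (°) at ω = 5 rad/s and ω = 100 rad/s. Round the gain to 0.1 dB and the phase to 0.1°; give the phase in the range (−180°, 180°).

At ω = 5 rad/s:
pole (1 + j5·0.2) = 1 + j1 → |·| ≈ 1.4142, ∠ ≈ 45.00°
pole (1 + j5·0.01) = 1 + j0.05 → |·| ≈ 1.0012, ∠ ≈ 2.86°
|L| = 0.2 · 1 / (1.4142 · 1.0012) ≈ 0.14125
Gain = 20 log₁₀(0.14125) ≈ -17.00 dB
∠L = (0°) − (45.00° + 2.86°) = -47.86°

At ω = 100 rad/s:
pole (1 + j100·0.2) = 1 + j20 → |·| ≈ 20.025, ∠ ≈ 87.14°
pole (1 + j100·0.01) = 1 + j1 → |·| ≈ 1.4142, ∠ ≈ 45.00°
|L| = 0.2 · 1 / (20.025 · 1.4142) ≈ 0.0070623
Gain = 20 log₁₀(0.0070623) ≈ -43.02 dB
∠L = (0°) − (87.14° + 45.00°) = -132.14°

ω = 5: -17.0 dB, -47.9°; ω = 100: -43.0 dB, -132.1°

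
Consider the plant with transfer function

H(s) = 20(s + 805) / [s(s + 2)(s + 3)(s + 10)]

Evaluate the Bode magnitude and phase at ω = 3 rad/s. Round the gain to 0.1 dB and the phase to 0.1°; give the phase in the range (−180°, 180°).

At s = jω = j3:
zero (s+805): 805 + j3 → |·| = √(805²+3²) = √648034 ≈ 805.01, ∠ = arctan(3/805) ≈ 0.21°
pole (s+2): 2 + j3 → |·| = √(2²+3²) = √13 ≈ 3.6056, ∠ = arctan(3/2) ≈ 56.31°
pole (s+3): 3 + j3 → |·| = √(3²+3²) = √18 ≈ 4.2426, ∠ = arctan(3/3) ≈ 45.00°
pole (s+10): 10 + j3 → |·| = √(10²+3²) = √109 ≈ 10.44, ∠ = arctan(3/10) ≈ 16.70°
pole at origin: |s| = 3, ∠ = 90.00° (in denominator)
|H| = 20 · 805.01 / 479.11 ≈ 33.604
Gain = 20 log₁₀(33.604) ≈ 30.53 dB
∠H = 0.21° − 208.01° = -207.80° ≡ 152.20° (principal value)

30.5 dB, 152.2°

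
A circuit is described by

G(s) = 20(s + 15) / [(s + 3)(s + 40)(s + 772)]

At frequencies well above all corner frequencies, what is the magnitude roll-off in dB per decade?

Each pole contributes −20 dB/decade at high frequency; each zero contributes +20 dB/decade.
Net: 1 zero(s) − 3 pole(s) → -40 dB/decade.

-40 dB/decade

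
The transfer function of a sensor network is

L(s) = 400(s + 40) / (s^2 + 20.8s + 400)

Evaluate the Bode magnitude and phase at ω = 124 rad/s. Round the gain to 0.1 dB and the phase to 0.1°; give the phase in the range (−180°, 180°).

At s = jω = j124:
zero (s+40): 40 + j124 → |·| = √(40²+124²) = √16976 ≈ 130.29, ∠ = arctan(124/40) ≈ 72.12°
quadratic: (j124)² + 20.8·j124 + 400 = -14976 + j2579.2 → |·| ≈ 15196, ∠ ≈ 170.23°
|L| = 400 · 130.29 / 15196 ≈ 3.4296
Gain = 20 log₁₀(3.4296) ≈ 10.70 dB
∠L = 72.12° − 170.23° = -98.11°

10.7 dB, -98.1°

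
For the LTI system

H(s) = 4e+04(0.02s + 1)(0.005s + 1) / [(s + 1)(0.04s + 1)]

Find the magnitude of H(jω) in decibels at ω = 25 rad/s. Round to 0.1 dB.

62.1 dB

At ω = 25 rad/s:
zero (1 + j25·0.02) = 1 + j0.5 → |·| ≈ 1.118, ∠ ≈ 26.57°
zero (1 + j25·0.005) = 1 + j0.125 → |·| ≈ 1.0078, ∠ ≈ 7.13°
pole (1 + j25·1) = 1 + j25 → |·| ≈ 25.02, ∠ ≈ 87.71°
pole (1 + j25·0.04) = 1 + j1 → |·| ≈ 1.4142, ∠ ≈ 45.00°
|H| = 4e+04 · 1.118 · 1.0078 / (25.02 · 1.4142) ≈ 1273.7
Gain = 20 log₁₀(1273.7) ≈ 62.10 dB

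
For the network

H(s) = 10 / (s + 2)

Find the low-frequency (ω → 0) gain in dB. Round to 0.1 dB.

14.0 dB

H(0) = 10 / 2 = 5
20 log₁₀(5) ≈ 13.98 dB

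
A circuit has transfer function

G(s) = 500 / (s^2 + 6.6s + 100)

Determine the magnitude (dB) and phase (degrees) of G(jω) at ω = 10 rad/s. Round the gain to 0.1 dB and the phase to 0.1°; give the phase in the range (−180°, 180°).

At s = jω = j10:
quadratic: (j10)² + 6.6·j10 + 100 = 0 + j66 → |·| ≈ 66, ∠ ≈ 90.00°
|G| = 500 / 66 ≈ 7.5758
Gain = 20 log₁₀(7.5758) ≈ 17.59 dB
∠G = 0.00° − 90.00° = -90.00°

17.6 dB, -90.0°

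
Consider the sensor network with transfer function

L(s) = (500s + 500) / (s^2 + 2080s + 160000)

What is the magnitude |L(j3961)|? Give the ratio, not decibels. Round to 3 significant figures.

0.113

Substitute s = j3961:
Numerator: 500(j3961) + 500 = 500 + j1980500
Denominator: (j3961)^2 + 2080(j3961) + 160000 = -15529521 + j8238880
|N| = √(500² + 1980500²) ≈ 1.9805e+06, ∠N ≈ 89.99°
|D| = √(15529521² + 8238880²) ≈ 1.758e+07, ∠D ≈ 152.05°
|L| = 1.9805e+06 / 1.758e+07 ≈ 0.11266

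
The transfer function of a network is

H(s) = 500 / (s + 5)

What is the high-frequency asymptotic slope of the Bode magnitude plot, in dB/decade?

-20 dB/decade

Each pole contributes −20 dB/decade at high frequency; each zero contributes +20 dB/decade.
Net: 0 zero(s) − 1 pole(s) → -20 dB/decade.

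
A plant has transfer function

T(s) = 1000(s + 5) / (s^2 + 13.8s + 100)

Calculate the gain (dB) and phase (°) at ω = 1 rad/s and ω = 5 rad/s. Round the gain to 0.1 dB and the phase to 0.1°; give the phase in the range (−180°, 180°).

ω = 1: 34.2 dB, 3.4°; ω = 5: 36.8 dB, 2.4°

At s = jω = j1:
zero (s+5): 5 + j1 → |·| = √(5²+1²) = √26 ≈ 5.099, ∠ = arctan(1/5) ≈ 11.31°
quadratic: (j1)² + 13.8·j1 + 100 = 99 + j13.8 → |·| ≈ 99.957, ∠ ≈ 7.94°
|T| = 1000 · 5.099 / 99.957 ≈ 51.012
Gain = 20 log₁₀(51.012) ≈ 34.15 dB
∠T = 11.31° − 7.94° = 3.37°

At s = jω = j5:
zero (s+5): 5 + j5 → |·| = √(5²+5²) = √50 ≈ 7.0711, ∠ = arctan(5/5) ≈ 45.00°
quadratic: (j5)² + 13.8·j5 + 100 = 75 + j69 → |·| ≈ 101.91, ∠ ≈ 42.61°
|T| = 1000 · 7.0711 / 101.91 ≈ 69.386
Gain = 20 log₁₀(69.386) ≈ 36.83 dB
∠T = 45.00° − 42.61° = 2.39°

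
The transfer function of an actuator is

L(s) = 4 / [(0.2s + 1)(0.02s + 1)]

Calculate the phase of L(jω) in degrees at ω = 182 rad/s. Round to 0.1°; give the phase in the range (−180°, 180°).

-163.1°

At ω = 182 rad/s:
pole (1 + j182·0.2) = 1 + j36.4 → |·| ≈ 36.414, ∠ ≈ 88.43°
pole (1 + j182·0.02) = 1 + j3.64 → |·| ≈ 3.7749, ∠ ≈ 74.64°
∠L = (0°) − (88.43° + 74.64°) = -163.07°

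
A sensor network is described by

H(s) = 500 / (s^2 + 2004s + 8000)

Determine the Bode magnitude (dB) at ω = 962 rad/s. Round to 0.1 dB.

Substitute s = j962:
Numerator: 500 = 500 + j0
Denominator: (j962)^2 + 2004(j962) + 8000 = -917444 + j1927848
|N| = √(500² + 0²) ≈ 500, ∠N ≈ 0.00°
|D| = √(917444² + 1927848²) ≈ 2.135e+06, ∠D ≈ 115.45°
|H| = 500 / 2.135e+06 ≈ 0.00023419
Gain = 20 log₁₀(0.00023419) ≈ -72.61 dB

-72.6 dB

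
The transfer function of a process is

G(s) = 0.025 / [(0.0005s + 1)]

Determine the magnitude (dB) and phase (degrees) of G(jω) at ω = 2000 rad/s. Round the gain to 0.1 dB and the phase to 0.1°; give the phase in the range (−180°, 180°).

-35.1 dB, -45.0°

At ω = 2000 rad/s:
pole (1 + j2000·0.0005) = 1 + j1 → |·| ≈ 1.4142, ∠ ≈ 45.00°
|G| = 0.025 · 1 / (1.4142) ≈ 0.017678
Gain = 20 log₁₀(0.017678) ≈ -35.05 dB
∠G = (0°) − (45.00°) = -45.00°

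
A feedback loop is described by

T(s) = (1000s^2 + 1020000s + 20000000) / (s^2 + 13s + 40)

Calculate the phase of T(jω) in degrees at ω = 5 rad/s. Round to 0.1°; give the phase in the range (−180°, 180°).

Substitute s = j5:
Numerator: 1000(j5)^2 + 1020000(j5) + 20000000 = 19975000 + j5100000
Denominator: (j5)^2 + 13(j5) + 40 = 15 + j65
|N| = √(19975000² + 5100000²) ≈ 2.0616e+07, ∠N ≈ 14.32°
|D| = √(15² + 65²) ≈ 66.708, ∠D ≈ 77.01°
∠T = 14.32° − 77.01° = -62.69°

-62.7°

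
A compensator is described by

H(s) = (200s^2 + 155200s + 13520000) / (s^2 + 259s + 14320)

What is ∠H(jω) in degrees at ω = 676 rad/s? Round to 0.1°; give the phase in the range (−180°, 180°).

-31.8°

Substitute s = j676:
Numerator: 200(j676)^2 + 155200(j676) + 13520000 = -77875200 + j104915200
Denominator: (j676)^2 + 259(j676) + 14320 = -442656 + j175084
|N| = √(77875200² + 104915200²) ≈ 1.3066e+08, ∠N ≈ 126.59°
|D| = √(442656² + 175084²) ≈ 4.7602e+05, ∠D ≈ 158.42°
∠H = 126.59° − 158.42° = -31.83°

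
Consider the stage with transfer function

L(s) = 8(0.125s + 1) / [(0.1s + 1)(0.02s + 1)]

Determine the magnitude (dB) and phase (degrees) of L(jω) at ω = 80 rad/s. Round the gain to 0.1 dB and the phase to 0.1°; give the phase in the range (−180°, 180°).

14.5 dB, -56.6°

At ω = 80 rad/s:
zero (1 + j80·0.125) = 1 + j10 → |·| ≈ 10.05, ∠ ≈ 84.29°
pole (1 + j80·0.1) = 1 + j8 → |·| ≈ 8.0623, ∠ ≈ 82.87°
pole (1 + j80·0.02) = 1 + j1.6 → |·| ≈ 1.8868, ∠ ≈ 57.99°
|L| = 8 · 10.05 / (8.0623 · 1.8868) ≈ 5.2853
Gain = 20 log₁₀(5.2853) ≈ 14.46 dB
∠L = (84.29°) − (82.87° + 57.99°) = -56.57°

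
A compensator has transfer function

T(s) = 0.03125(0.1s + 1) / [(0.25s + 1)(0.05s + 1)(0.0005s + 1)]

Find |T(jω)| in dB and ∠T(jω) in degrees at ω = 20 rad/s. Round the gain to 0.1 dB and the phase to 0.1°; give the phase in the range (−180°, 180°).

At ω = 20 rad/s:
zero (1 + j20·0.1) = 1 + j2 → |·| ≈ 2.2361, ∠ ≈ 63.43°
pole (1 + j20·0.25) = 1 + j5 → |·| ≈ 5.099, ∠ ≈ 78.69°
pole (1 + j20·0.05) = 1 + j1 → |·| ≈ 1.4142, ∠ ≈ 45.00°
pole (1 + j20·0.0005) = 1 + j0.01 → |·| ≈ 1, ∠ ≈ 0.57°
|T| = 0.03125 · 2.2361 / (5.099 · 1.4142 · 1) ≈ 0.0096905
Gain = 20 log₁₀(0.0096905) ≈ -40.27 dB
∠T = (63.43°) − (78.69° + 45.00° + 0.57°) = -60.83°

-40.3 dB, -60.8°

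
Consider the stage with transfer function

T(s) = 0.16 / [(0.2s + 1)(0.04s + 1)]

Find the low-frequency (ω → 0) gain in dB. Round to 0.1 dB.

T(0) = 0.16 · 1 / 1 = 0.16
20 log₁₀(0.16) ≈ -15.92 dB

-15.9 dB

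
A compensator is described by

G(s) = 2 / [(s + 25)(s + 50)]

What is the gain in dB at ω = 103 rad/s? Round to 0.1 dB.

At s = jω = j103:
pole (s+25): 25 + j103 → |·| = √(25²+103²) = √11234 ≈ 105.99, ∠ = arctan(103/25) ≈ 76.36°
pole (s+50): 50 + j103 → |·| = √(50²+103²) = √13109 ≈ 114.49, ∠ = arctan(103/50) ≈ 64.11°
|G| = 2 / 12135 ≈ 0.00016481
Gain = 20 log₁₀(0.00016481) ≈ -75.66 dB

-75.7 dB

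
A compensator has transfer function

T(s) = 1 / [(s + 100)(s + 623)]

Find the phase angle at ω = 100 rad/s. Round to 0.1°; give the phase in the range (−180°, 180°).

-54.1°

At s = jω = j100:
pole (s+100): 100 + j100 → |·| = √(100²+100²) = √20000 ≈ 141.42, ∠ = arctan(100/100) ≈ 45.00°
pole (s+623): 623 + j100 → |·| = √(623²+100²) = √398129 ≈ 630.97, ∠ = arctan(100/623) ≈ 9.12°
∠T = 0.00° − 54.12° = -54.12°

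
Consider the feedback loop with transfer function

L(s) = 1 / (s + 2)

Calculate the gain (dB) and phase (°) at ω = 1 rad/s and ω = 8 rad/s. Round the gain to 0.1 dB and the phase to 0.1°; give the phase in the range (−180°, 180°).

ω = 1: -7.0 dB, -26.6°; ω = 8: -18.3 dB, -76.0°

At s = jω = j1:
pole (s+2): 2 + j1 → |·| = √(2²+1²) = √5 ≈ 2.2361, ∠ = arctan(1/2) ≈ 26.57°
|L| = 1 / 2.2361 ≈ 0.44721
Gain = 20 log₁₀(0.44721) ≈ -6.99 dB
∠L = 0.00° − 26.57° = -26.57°

At s = jω = j8:
pole (s+2): 2 + j8 → |·| = √(2²+8²) = √68 ≈ 8.2462, ∠ = arctan(8/2) ≈ 75.96°
|L| = 1 / 8.2462 ≈ 0.12127
Gain = 20 log₁₀(0.12127) ≈ -18.32 dB
∠L = 0.00° − 75.96° = -75.96°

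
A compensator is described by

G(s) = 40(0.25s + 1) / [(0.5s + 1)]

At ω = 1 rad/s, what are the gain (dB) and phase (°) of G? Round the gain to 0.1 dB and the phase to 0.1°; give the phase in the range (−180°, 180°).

31.3 dB, -12.5°

At ω = 1 rad/s:
zero (1 + j1·0.25) = 1 + j0.25 → |·| ≈ 1.0308, ∠ ≈ 14.04°
pole (1 + j1·0.5) = 1 + j0.5 → |·| ≈ 1.118, ∠ ≈ 26.57°
|G| = 40 · 1.0308 / (1.118) ≈ 36.88
Gain = 20 log₁₀(36.88) ≈ 31.34 dB
∠G = (14.04°) − (26.57°) = -12.53°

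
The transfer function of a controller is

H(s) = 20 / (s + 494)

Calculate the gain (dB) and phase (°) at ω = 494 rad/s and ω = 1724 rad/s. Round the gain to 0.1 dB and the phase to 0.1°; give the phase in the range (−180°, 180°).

At s = jω = j494:
pole (s+494): 494 + j494 → |·| = √(494²+494²) = √488072 ≈ 698.62, ∠ = arctan(494/494) ≈ 45.00°
|H| = 20 / 698.62 ≈ 0.028628
Gain = 20 log₁₀(0.028628) ≈ -30.86 dB
∠H = 0.00° − 45.00° = -45.00°

At s = jω = j1724:
pole (s+494): 494 + j1724 → |·| = √(494²+1724²) = √3216212 ≈ 1793.4, ∠ = arctan(1724/494) ≈ 74.01°
|H| = 20 / 1793.4 ≈ 0.011152
Gain = 20 log₁₀(0.011152) ≈ -39.05 dB
∠H = 0.00° − 74.01° = -74.01°

ω = 494: -30.9 dB, -45.0°; ω = 1724: -39.1 dB, -74.0°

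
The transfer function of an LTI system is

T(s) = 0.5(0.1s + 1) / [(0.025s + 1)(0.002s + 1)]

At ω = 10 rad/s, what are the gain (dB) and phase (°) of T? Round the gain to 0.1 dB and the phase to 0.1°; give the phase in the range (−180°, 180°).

At ω = 10 rad/s:
zero (1 + j10·0.1) = 1 + j1 → |·| ≈ 1.4142, ∠ ≈ 45.00°
pole (1 + j10·0.025) = 1 + j0.25 → |·| ≈ 1.0308, ∠ ≈ 14.04°
pole (1 + j10·0.002) = 1 + j0.02 → |·| ≈ 1.0002, ∠ ≈ 1.15°
|T| = 0.5 · 1.4142 / (1.0308 · 1.0002) ≈ 0.68583
Gain = 20 log₁₀(0.68583) ≈ -3.28 dB
∠T = (45.00°) − (14.04° + 1.15°) = 29.81°

-3.3 dB, 29.8°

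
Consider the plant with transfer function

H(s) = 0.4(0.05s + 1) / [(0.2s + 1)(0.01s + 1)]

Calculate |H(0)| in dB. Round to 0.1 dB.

-8.0 dB

H(0) = 0.4 · 1 / 1 = 0.4
20 log₁₀(0.4) ≈ -7.96 dB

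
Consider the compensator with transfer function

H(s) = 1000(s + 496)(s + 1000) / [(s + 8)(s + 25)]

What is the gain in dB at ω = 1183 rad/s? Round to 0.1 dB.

At s = jω = j1183:
zero (s+496): 496 + j1183 → |·| = √(496²+1183²) = √1645505 ≈ 1282.8, ∠ = arctan(1183/496) ≈ 67.25°
zero (s+1000): 1000 + j1183 → |·| = √(1000²+1183²) = √2399489 ≈ 1549, ∠ = arctan(1183/1000) ≈ 49.79°
pole (s+8): 8 + j1183 → |·| = √(8²+1183²) = √1399553 ≈ 1183, ∠ = arctan(1183/8) ≈ 89.61°
pole (s+25): 25 + j1183 → |·| = √(25²+1183²) = √1400114 ≈ 1183.3, ∠ = arctan(1183/25) ≈ 88.79°
|H| = 1000 · 1.9871e+06 / 1.3998e+06 ≈ 1419.6
Gain = 20 log₁₀(1419.6) ≈ 63.04 dB

63.0 dB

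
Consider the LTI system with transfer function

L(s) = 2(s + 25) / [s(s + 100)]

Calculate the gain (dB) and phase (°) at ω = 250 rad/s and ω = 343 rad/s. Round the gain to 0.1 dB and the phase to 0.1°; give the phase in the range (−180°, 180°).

ω = 250: -42.5 dB, -73.9°; ω = 343: -45.0 dB, -77.9°

At s = jω = j250:
zero (s+25): 25 + j250 → |·| = √(25²+250²) = √63125 ≈ 251.25, ∠ = arctan(250/25) ≈ 84.29°
pole (s+100): 100 + j250 → |·| = √(100²+250²) = √72500 ≈ 269.26, ∠ = arctan(250/100) ≈ 68.20°
pole at origin: |s| = 250, ∠ = 90.00° (in denominator)
|L| = 2 · 251.25 / 67315 ≈ 0.0074649
Gain = 20 log₁₀(0.0074649) ≈ -42.54 dB
∠L = 84.29° − 158.20° = -73.91°

At s = jω = j343:
zero (s+25): 25 + j343 → |·| = √(25²+343²) = √118274 ≈ 343.91, ∠ = arctan(343/25) ≈ 85.83°
pole (s+100): 100 + j343 → |·| = √(100²+343²) = √127649 ≈ 357.28, ∠ = arctan(343/100) ≈ 73.75°
pole at origin: |s| = 343, ∠ = 90.00° (in denominator)
|L| = 2 · 343.91 / 1.2255e+05 ≈ 0.0056126
Gain = 20 log₁₀(0.0056126) ≈ -45.02 dB
∠L = 85.83° − 163.75° = -77.92°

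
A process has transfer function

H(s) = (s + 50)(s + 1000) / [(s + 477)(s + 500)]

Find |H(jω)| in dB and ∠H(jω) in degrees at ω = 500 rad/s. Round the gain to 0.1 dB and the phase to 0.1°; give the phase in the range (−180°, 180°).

At s = jω = j500:
zero (s+50): 50 + j500 → |·| = √(50²+500²) = √252500 ≈ 502.49, ∠ = arctan(500/50) ≈ 84.29°
zero (s+1000): 1000 + j500 → |·| = √(1000²+500²) = √1250000 ≈ 1118, ∠ = arctan(500/1000) ≈ 26.57°
pole (s+477): 477 + j500 → |·| = √(477²+500²) = √477529 ≈ 691.03, ∠ = arctan(500/477) ≈ 46.35°
pole (s+500): 500 + j500 → |·| = √(500²+500²) = √500000 ≈ 707.11, ∠ = arctan(500/500) ≈ 45.00°
|H| = 1 · 5.6178e+05 / 4.8863e+05 ≈ 1.1497
Gain = 20 log₁₀(1.1497) ≈ 1.21 dB
∠H = 110.86° − 91.35° = 19.51°

1.2 dB, 19.5°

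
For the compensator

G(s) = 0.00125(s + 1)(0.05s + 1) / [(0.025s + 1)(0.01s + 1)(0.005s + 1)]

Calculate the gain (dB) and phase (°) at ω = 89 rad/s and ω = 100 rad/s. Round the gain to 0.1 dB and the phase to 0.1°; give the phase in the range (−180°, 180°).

ω = 89: -17.0 dB, 35.2°; ω = 100: -16.5 dB, 28.4°

At ω = 89 rad/s:
zero (1 + j89·1) = 1 + j89 → |·| ≈ 89.006, ∠ ≈ 89.36°
zero (1 + j89·0.05) = 1 + j4.45 → |·| ≈ 4.561, ∠ ≈ 77.33°
pole (1 + j89·0.025) = 1 + j2.225 → |·| ≈ 2.4394, ∠ ≈ 65.80°
pole (1 + j89·0.01) = 1 + j0.89 → |·| ≈ 1.3387, ∠ ≈ 41.67°
pole (1 + j89·0.005) = 1 + j0.445 → |·| ≈ 1.0945, ∠ ≈ 23.99°
|G| = 0.00125 · 89.006 · 4.561 / (2.4394 · 1.3387 · 1.0945) ≈ 0.14197
Gain = 20 log₁₀(0.14197) ≈ -16.96 dB
∠G = (89.36° + 77.33°) − (65.80° + 41.67° + 23.99°) = 35.23°

At ω = 100 rad/s:
zero (1 + j100·1) = 1 + j100 → |·| ≈ 100, ∠ ≈ 89.43°
zero (1 + j100·0.05) = 1 + j5 → |·| ≈ 5.099, ∠ ≈ 78.69°
pole (1 + j100·0.025) = 1 + j2.5 → |·| ≈ 2.6926, ∠ ≈ 68.20°
pole (1 + j100·0.01) = 1 + j1 → |·| ≈ 1.4142, ∠ ≈ 45.00°
pole (1 + j100·0.005) = 1 + j0.5 → |·| ≈ 1.118, ∠ ≈ 26.57°
|G| = 0.00125 · 100 · 5.099 / (2.6926 · 1.4142 · 1.118) ≈ 0.14972
Gain = 20 log₁₀(0.14972) ≈ -16.49 dB
∠G = (89.43° + 78.69°) − (68.20° + 45.00° + 26.57°) = 28.35°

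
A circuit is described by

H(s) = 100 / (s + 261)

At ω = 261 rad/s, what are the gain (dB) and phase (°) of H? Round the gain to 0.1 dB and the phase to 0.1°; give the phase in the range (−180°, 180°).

At s = jω = j261:
pole (s+261): 261 + j261 → |·| = √(261²+261²) = √136242 ≈ 369.11, ∠ = arctan(261/261) ≈ 45.00°
|H| = 100 / 369.11 ≈ 0.27092
Gain = 20 log₁₀(0.27092) ≈ -11.34 dB
∠H = 0.00° − 45.00° = -45.00°

-11.3 dB, -45.0°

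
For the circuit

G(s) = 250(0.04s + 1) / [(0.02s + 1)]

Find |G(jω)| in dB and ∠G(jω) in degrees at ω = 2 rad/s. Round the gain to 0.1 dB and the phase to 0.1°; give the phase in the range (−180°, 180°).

48.0 dB, 2.3°

At ω = 2 rad/s:
zero (1 + j2·0.04) = 1 + j0.08 → |·| ≈ 1.0032, ∠ ≈ 4.57°
pole (1 + j2·0.02) = 1 + j0.04 → |·| ≈ 1.0008, ∠ ≈ 2.29°
|G| = 250 · 1.0032 / (1.0008) ≈ 250.6
Gain = 20 log₁₀(250.6) ≈ 47.98 dB
∠G = (4.57°) − (2.29°) = 2.28°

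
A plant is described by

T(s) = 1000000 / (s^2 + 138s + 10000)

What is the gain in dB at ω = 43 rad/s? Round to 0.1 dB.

At s = jω = j43:
quadratic: (j43)² + 138·j43 + 10000 = 8151 + j5934 → |·| ≈ 10082, ∠ ≈ 36.05°
|T| = 1000000 / 10082 ≈ 99.187
Gain = 20 log₁₀(99.187) ≈ 39.93 dB

39.9 dB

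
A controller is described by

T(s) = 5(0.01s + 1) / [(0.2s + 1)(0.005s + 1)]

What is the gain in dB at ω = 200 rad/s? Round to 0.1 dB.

-14.1 dB

At ω = 200 rad/s:
zero (1 + j200·0.01) = 1 + j2 → |·| ≈ 2.2361, ∠ ≈ 63.43°
pole (1 + j200·0.2) = 1 + j40 → |·| ≈ 40.012, ∠ ≈ 88.57°
pole (1 + j200·0.005) = 1 + j1 → |·| ≈ 1.4142, ∠ ≈ 45.00°
|T| = 5 · 2.2361 / (40.012 · 1.4142) ≈ 0.19759
Gain = 20 log₁₀(0.19759) ≈ -14.08 dB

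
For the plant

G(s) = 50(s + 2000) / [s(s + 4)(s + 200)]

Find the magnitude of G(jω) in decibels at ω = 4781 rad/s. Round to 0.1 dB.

-112.5 dB

At s = jω = j4781:
zero (s+2000): 2000 + j4781 → |·| = √(2000²+4781²) = √26857961 ≈ 5182.5, ∠ = arctan(4781/2000) ≈ 67.30°
pole (s+4): 4 + j4781 → |·| = √(4²+4781²) = √22857977 ≈ 4781, ∠ = arctan(4781/4) ≈ 89.95°
pole (s+200): 200 + j4781 → |·| = √(200²+4781²) = √22897961 ≈ 4785.2, ∠ = arctan(4781/200) ≈ 87.60°
pole at origin: |s| = 4781, ∠ = 90.00° (in denominator)
|G| = 50 · 5182.5 / 1.0938e+11 ≈ 2.369e-06
Gain = 20 log₁₀(2.369e-06) ≈ -112.51 dB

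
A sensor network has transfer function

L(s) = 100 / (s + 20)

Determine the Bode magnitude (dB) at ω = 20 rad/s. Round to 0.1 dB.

11.0 dB

At s = jω = j20:
pole (s+20): 20 + j20 → |·| = √(20²+20²) = √800 ≈ 28.284, ∠ = arctan(20/20) ≈ 45.00°
|L| = 100 / 28.284 ≈ 3.5356
Gain = 20 log₁₀(3.5356) ≈ 10.97 dB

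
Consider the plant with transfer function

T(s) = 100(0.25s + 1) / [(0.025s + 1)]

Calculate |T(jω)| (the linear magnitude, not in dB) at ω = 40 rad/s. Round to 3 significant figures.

At ω = 40 rad/s:
zero (1 + j40·0.25) = 1 + j10 → |·| ≈ 10.05, ∠ ≈ 84.29°
pole (1 + j40·0.025) = 1 + j1 → |·| ≈ 1.4142, ∠ ≈ 45.00°
|T| = 100 · 10.05 / (1.4142) ≈ 710.65

711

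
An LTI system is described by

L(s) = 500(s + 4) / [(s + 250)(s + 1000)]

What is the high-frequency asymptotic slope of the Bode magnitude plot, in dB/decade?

-20 dB/decade

Each pole contributes −20 dB/decade at high frequency; each zero contributes +20 dB/decade.
Net: 1 zero(s) − 2 pole(s) → -20 dB/decade.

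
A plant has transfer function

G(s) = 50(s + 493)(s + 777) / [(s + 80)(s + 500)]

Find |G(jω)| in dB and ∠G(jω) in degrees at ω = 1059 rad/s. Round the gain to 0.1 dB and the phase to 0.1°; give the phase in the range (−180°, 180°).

At s = jω = j1059:
zero (s+493): 493 + j1059 → |·| = √(493²+1059²) = √1364530 ≈ 1168.1, ∠ = arctan(1059/493) ≈ 65.04°
zero (s+777): 777 + j1059 → |·| = √(777²+1059²) = √1725210 ≈ 1313.5, ∠ = arctan(1059/777) ≈ 53.73°
pole (s+80): 80 + j1059 → |·| = √(80²+1059²) = √1127881 ≈ 1062, ∠ = arctan(1059/80) ≈ 85.68°
pole (s+500): 500 + j1059 → |·| = √(500²+1059²) = √1371481 ≈ 1171.1, ∠ = arctan(1059/500) ≈ 64.73°
|G| = 50 · 1.5343e+06 / 1.2437e+06 ≈ 61.683
Gain = 20 log₁₀(61.683) ≈ 35.80 dB
∠G = 118.77° − 150.41° = -31.64°

35.8 dB, -31.6°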